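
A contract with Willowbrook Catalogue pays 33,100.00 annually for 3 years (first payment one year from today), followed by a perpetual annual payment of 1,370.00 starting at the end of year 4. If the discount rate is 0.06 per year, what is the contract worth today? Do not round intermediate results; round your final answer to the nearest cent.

107648.00

PV of 3-year annuity: 33,100.00 × [1 − (1+0.06)^−3] / 0.06 = 88476.69553
Perpetuity value at year 3: 1,370.00 / 0.06 = 22833.33333
PV of perpetuity: 22833.33333 / (1+0.06)^3 = 19171.30696
Total PV = 88476.69553 + 19171.30696 = 107648.00249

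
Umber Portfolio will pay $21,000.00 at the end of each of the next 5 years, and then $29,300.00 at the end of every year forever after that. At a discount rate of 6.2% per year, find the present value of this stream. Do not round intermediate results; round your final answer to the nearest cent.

$437807.43

PV of 5-year annuity: $21,000.00 × [1 − (1+0.062)^−5] / 0.062 = 87980.41591
Perpetuity value at year 5: $29,300.00 / 0.062 = 472580.64516
PV of perpetuity: 472580.64516 / (1+0.062)^5 = 349827.01724
Total PV = 87980.41591 + 349827.01724 = 437807.43316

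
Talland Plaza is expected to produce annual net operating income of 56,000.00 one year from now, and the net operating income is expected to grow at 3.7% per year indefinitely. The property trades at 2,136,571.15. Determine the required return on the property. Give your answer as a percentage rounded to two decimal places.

P = D₁/(r − g) ⇒ r = D₁/P + g = 56,000.0000/2,136,571.15 + 0.037 = 0.026210 + 0.037 = 0.063210

6.32%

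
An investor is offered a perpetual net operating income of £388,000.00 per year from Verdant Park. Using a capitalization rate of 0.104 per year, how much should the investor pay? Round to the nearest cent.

Level perpetuity: PV = C / r = £388,000.00 / 0.104 = £3,730,769.23

£3730769.23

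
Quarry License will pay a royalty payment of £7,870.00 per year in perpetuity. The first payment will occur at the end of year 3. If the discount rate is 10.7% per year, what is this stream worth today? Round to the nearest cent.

£60019.96

Value at end of year 2: C / r = £7,870.00 / 0.107 = £73,551.4019
Discount to today: PV = £73,551.4019 / (1 + 0.107)^2 = £73,551.4019 / 1.225449 = £60,019.96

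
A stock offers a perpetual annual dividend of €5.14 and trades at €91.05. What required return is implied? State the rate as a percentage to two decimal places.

P = C/r ⇒ r = C/P = €5.14/€91.05 = 0.056452

5.65%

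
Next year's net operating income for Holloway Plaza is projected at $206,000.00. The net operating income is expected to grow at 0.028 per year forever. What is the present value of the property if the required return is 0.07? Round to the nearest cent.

$4904761.90

Growing perpetuity: P = D₁ / (r − g) = $206,000.0000 / (0.07 − 0.028) = $4,904,761.90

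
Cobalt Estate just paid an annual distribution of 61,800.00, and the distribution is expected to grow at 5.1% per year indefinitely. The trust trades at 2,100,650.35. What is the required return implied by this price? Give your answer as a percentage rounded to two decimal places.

8.19%

D₁ = 61,800.00 × 1.051 = 64,951.8000
P = D₁/(r − g) ⇒ r = D₁/P + g = 64,951.8000/2,100,650.35 + 0.051 = 0.030920 + 0.051 = 0.081920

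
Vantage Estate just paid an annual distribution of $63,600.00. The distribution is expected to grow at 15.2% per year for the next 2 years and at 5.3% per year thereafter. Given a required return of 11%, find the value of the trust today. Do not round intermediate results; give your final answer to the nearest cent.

$1400032.32

D_1 = 73267.20000
D_2 = 84403.81440
Terminal value at year 2: TV = D_2×(1+g_2)/(r−g_2) = 88877.21656/0.057 = 1559249.41339
P_0 = D_1/(1+r)^1 + D_2/(1+r)^2 + TV/(1+r)^2
    = 66006.48649 + 68504.02922 + 1265521.80293 = 1400032.31863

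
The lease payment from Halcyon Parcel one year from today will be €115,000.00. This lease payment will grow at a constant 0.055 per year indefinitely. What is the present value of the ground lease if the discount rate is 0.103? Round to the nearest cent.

€2395833.33

Growing perpetuity: P = D₁ / (r − g) = €115,000.0000 / (0.103 − 0.055) = €2,395,833.33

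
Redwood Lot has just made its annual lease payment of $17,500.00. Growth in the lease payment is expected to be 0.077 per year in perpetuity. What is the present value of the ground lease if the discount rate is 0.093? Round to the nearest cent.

D₁ = D₀ × (1 + g) = $17,500.00 × 1.077 = $18,847.5000
Growing perpetuity: P = D₁ / (r − g) = $18,847.5000 / (0.093 − 0.077) = $1,177,968.75

$1177968.75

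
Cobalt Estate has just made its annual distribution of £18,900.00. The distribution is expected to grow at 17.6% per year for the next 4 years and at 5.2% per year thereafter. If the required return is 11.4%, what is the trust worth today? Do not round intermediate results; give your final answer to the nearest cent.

D_1 = 22226.40000
D_2 = 26138.24640
D_3 = 30738.57777
D_4 = 36148.56745
Terminal value at year 4: TV = D_4×(1+g_2)/(r−g_2) = 38028.29296/0.062 = 613359.56388
P_0 = D_1/(1+r)^1 + D_2/(1+r)^2 + D_3/(1+r)^3 + D_4/(1+r)^4 + TV/(1+r)^4
    = 19951.88510 + 21062.31317 + 22234.54245 + 23472.01250 + 398267.05081 = 484987.80403

£484987.80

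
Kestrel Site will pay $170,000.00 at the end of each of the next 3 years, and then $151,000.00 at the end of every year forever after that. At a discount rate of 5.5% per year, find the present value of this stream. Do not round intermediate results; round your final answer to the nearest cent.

PV of 3-year annuity: $170,000.00 × [1 − (1+0.055)^−3] / 0.055 = 458648.67434
Perpetuity value at year 3: $151,000.00 / 0.055 = 2745454.54545
PV of perpetuity: 2745454.54545 / (1+0.055)^3 = 2338066.60530
Total PV = 458648.67434 + 2338066.60530 = 2796715.27965

$2796715.28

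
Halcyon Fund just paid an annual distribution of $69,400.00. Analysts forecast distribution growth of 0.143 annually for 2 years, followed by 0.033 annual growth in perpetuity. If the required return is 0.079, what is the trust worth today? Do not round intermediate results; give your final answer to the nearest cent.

D_1 = 79324.20000
D_2 = 90667.56060
Terminal value at year 2: TV = D_2×(1+g_2)/(r−g_2) = 93659.59010/0.046 = 2036078.04565
P_0 = D_1/(1+r)^1 + D_2/(1+r)^2 + TV/(1+r)^2
    = 73516.40408 + 77876.96929 + 1748845.85378 = 1900239.22714

$1900239.23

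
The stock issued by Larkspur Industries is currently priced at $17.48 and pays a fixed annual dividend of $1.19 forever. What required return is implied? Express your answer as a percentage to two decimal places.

6.81%

P = C/r ⇒ r = C/P = $1.19/$17.48 = 0.068078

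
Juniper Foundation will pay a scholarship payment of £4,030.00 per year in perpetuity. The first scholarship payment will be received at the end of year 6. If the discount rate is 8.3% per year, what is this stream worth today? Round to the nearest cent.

Value at end of year 5: C / r = £4,030.00 / 0.083 = £48,554.2169
Discount to today: PV = £48,554.2169 / (1 + 0.083)^5 = £48,554.2169 / 1.489849 = £32,590.02

£32590.02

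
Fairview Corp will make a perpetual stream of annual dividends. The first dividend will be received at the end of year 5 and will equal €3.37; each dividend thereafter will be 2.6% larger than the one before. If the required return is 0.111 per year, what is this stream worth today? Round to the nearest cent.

€26.02

Value at end of year 4: C₁ / (r − g) = €3.37 / (0.111 − 0.026) = €39.6471
Discount to today: PV = €39.6471 / (1 + 0.111)^4 = €39.6471 / 1.523548 = €26.02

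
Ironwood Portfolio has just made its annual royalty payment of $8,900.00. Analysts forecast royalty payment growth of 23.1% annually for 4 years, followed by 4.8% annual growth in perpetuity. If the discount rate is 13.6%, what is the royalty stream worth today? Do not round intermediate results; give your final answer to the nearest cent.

$189837.85

D_1 = 10955.90000
D_2 = 13486.71290
D_3 = 16602.14358
D_4 = 20437.23875
Terminal value at year 4: TV = D_4×(1+g_2)/(r−g_2) = 21418.22621/0.088 = 243388.93417
P_0 = D_1/(1+r)^1 + D_2/(1+r)^2 + D_3/(1+r)^3 + D_4/(1+r)^4 + TV/(1+r)^4
    = 9644.27817 + 10450.79791 + 11324.76428 + 12271.81764 + 146146.19185 = 189837.84985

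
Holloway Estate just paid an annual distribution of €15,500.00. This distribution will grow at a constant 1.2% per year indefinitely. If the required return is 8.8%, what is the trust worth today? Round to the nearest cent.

D₁ = D₀ × (1 + g) = €15,500.00 × 1.012 = €15,686.0000
Growing perpetuity: P = D₁ / (r − g) = €15,686.0000 / (0.088 − 0.012) = €206,394.74

€206394.74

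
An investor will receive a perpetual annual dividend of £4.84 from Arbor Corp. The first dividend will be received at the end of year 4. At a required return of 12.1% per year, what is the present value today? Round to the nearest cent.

Value at end of year 3: C / r = £4.84 / 0.121 = £40.0000
Discount to today: PV = £40.0000 / (1 + 0.121)^3 = £40.0000 / 1.408695 = £28.40

£28.40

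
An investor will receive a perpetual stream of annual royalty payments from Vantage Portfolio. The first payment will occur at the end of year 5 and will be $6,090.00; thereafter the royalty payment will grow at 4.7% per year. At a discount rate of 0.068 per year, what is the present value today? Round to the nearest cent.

Value at end of year 4: C₁ / (r − g) = $6,090.00 / (0.068 − 0.047) = $290,000.0000
Discount to today: PV = $290,000.0000 / (1 + 0.068)^4 = $290,000.0000 / 1.301023 = $222,901.50

$222901.50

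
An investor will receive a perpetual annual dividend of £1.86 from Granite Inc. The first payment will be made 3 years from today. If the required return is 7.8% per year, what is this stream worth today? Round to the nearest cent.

£20.52

Value at end of year 2: C / r = £1.86 / 0.078 = £23.8462
Discount to today: PV = £23.8462 / (1 + 0.078)^2 = £23.8462 / 1.162084 = £20.52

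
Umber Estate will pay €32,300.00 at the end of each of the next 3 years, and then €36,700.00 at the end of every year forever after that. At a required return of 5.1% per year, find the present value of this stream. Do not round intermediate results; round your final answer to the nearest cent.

PV of 3-year annuity: €32,300.00 × [1 − (1+0.051)^−3] / 0.051 = 87796.34962
Perpetuity value at year 3: €36,700.00 / 0.051 = 719607.84314
PV of perpetuity: 719607.84314 / (1+0.051)^3 = 619851.61927
Total PV = 87796.34962 + 619851.61927 = 707647.96889

€707647.97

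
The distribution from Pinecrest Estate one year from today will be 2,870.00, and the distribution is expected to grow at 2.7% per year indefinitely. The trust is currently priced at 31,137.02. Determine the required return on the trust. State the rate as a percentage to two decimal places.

P = D₁/(r − g) ⇒ r = D₁/P + g = 2,870.0000/31,137.02 + 0.027 = 0.092173 + 0.027 = 0.119173

11.92%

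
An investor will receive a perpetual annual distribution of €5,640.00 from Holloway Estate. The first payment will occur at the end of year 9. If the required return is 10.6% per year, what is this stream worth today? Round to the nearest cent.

Value at end of year 8: C / r = €5,640.00 / 0.106 = €53,207.5472
Discount to today: PV = €53,207.5472 / (1 + 0.106)^8 = €53,207.5472 / 2.238933 = €23,764.69

€23764.69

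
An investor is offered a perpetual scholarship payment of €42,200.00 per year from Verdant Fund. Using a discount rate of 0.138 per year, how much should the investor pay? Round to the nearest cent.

€305797.10

Level perpetuity: PV = C / r = €42,200.00 / 0.138 = €305,797.10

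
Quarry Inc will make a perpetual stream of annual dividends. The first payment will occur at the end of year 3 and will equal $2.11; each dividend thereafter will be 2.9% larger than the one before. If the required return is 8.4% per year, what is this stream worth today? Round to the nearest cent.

Value at end of year 2: C₁ / (r − g) = $2.11 / (0.084 − 0.029) = $38.3636
Discount to today: PV = $38.3636 / (1 + 0.084)^2 = $38.3636 / 1.175056 = $32.65

$32.65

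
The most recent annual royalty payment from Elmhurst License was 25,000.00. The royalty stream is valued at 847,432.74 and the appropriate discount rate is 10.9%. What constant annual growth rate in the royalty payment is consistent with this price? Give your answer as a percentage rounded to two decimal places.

P = D₀(1+g)/(r−g) ⇒ P(r−g) = D₀(1+g) ⇒ g(P+D₀) = P·r − D₀
g = (P·r − D₀)/(P + D₀) = (847,432.74×0.109 − 25,000.00) / (847,432.74 + 25,000.00) = 0.077221

7.72%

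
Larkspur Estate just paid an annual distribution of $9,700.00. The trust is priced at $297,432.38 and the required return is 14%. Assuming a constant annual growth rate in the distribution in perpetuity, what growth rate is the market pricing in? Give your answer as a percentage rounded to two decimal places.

P = D₀(1+g)/(r−g) ⇒ P(r−g) = D₀(1+g) ⇒ g(P+D₀) = P·r − D₀
g = (P·r − D₀)/(P + D₀) = ($297,432.38×0.14 − $9,700.00) / ($297,432.38 + $9,700.00) = 0.103996

10.40%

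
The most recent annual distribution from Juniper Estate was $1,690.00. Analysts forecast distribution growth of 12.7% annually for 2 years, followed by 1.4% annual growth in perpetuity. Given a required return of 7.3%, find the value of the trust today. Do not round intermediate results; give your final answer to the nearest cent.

D_1 = 1904.63000
D_2 = 2146.51801
Terminal value at year 2: TV = D_2×(1+g_2)/(r−g_2) = 2176.56926/0.059 = 36891.00444
P_0 = D_1/(1+r)^1 + D_2/(1+r)^2 + TV/(1+r)^2
    = 1775.05126 + 1864.38282 + 32042.10477 = 35681.53885

$35681.54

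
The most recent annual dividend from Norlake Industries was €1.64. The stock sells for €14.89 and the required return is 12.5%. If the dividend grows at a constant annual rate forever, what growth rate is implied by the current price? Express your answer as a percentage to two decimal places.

P = D₀(1+g)/(r−g) ⇒ P(r−g) = D₀(1+g) ⇒ g(P+D₀) = P·r − D₀
g = (P·r − D₀)/(P + D₀) = (€14.89×0.125 − €1.64) / (€14.89 + €1.64) = 0.013385

1.34%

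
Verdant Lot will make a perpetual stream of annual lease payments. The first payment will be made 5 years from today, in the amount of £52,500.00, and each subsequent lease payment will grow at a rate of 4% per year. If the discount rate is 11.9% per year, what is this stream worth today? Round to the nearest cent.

£423849.69

Value at end of year 4: C₁ / (r − g) = £52,500.00 / (0.119 − 0.04) = £664,556.9620
Discount to today: PV = £664,556.9620 / (1 + 0.119)^4 = £664,556.9620 / 1.567907 = £423,849.69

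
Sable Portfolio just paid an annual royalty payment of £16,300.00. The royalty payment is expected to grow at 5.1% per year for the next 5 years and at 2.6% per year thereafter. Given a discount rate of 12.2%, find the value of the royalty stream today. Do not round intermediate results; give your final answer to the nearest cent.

D_1 = 17131.30000
D_2 = 18004.99630
D_3 = 18923.25111
D_4 = 19888.33692
D_5 = 20902.64210
Terminal value at year 5: TV = D_5×(1+g_2)/(r−g_2) = 21446.11080/0.096 = 223396.98745
P_0 = D_1/(1+r)^1 + D_2/(1+r)^2 + D_3/(1+r)^3 + D_4/(1+r)^4 + D_5/(1+r)^5 + TV/(1+r)^5
    = 15268.53832 + 14302.34740 + 13397.29689 + 12549.51786 + 11755.38616 + 125635.68954 = 192908.77616

£192908.78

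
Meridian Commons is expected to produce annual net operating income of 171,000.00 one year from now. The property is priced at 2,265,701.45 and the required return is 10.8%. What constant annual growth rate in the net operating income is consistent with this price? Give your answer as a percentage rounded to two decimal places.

P = D₁/(r−g) ⇒ g = r − D₁/P = 0.108 − 171,000.00/2,265,701.45 = 0.032527

3.25%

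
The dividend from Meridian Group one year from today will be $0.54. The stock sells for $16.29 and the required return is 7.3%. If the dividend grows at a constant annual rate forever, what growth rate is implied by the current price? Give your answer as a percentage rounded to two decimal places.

3.99%

P = D₁/(r−g) ⇒ g = r − D₁/P = 0.073 − $0.54/$16.29 = 0.039851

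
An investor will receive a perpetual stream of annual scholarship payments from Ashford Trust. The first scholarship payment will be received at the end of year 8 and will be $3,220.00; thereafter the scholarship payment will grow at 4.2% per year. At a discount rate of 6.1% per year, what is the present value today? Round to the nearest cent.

$111968.17

Value at end of year 7: C₁ / (r − g) = $3,220.00 / (0.061 − 0.042) = $169,473.6842
Discount to today: PV = $169,473.6842 / (1 + 0.061)^7 = $169,473.6842 / 1.513588 = $111,968.17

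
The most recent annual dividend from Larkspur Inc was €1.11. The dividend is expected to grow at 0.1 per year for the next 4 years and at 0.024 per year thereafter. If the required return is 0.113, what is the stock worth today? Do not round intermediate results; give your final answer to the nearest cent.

€16.50

D_1 = 1.22100
D_2 = 1.34310
D_3 = 1.47741
D_4 = 1.62515
Terminal value at year 4: TV = D_4×(1+g_2)/(r−g_2) = 1.66415/0.089 = 18.69837
P_0 = D_1/(1+r)^1 + D_2/(1+r)^2 + D_3/(1+r)^3 + D_4/(1+r)^4 + TV/(1+r)^4
    = 1.09704 + 1.08422 + 1.07156 + 1.05904 + 12.18493 = 16.49679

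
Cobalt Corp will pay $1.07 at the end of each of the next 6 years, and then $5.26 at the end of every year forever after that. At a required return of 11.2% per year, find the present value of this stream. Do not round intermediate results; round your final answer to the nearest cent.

PV of 6-year annuity: $1.07 × [1 − (1+0.112)^−6] / 0.112 = 4.50071
Perpetuity value at year 6: $5.26 / 0.112 = 46.96429
PV of perpetuity: 46.96429 / (1+0.112)^6 = 24.83928
Total PV = 4.50071 + 24.83928 = 29.33999

$29.34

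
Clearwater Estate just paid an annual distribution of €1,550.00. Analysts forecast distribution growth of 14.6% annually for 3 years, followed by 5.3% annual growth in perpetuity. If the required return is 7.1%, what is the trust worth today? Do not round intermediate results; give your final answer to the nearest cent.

€116421.70

D_1 = 1776.30000
D_2 = 2035.63980
D_3 = 2332.84321
Terminal value at year 3: TV = D_3×(1+g_2)/(r−g_2) = 2456.48390/0.018 = 136471.32783
P_0 = D_1/(1+r)^1 + D_2/(1+r)^2 + D_3/(1+r)^3 + TV/(1+r)^3
    = 1658.54342 + 1774.68791 + 1898.96578 + 111089.49810 = 116421.69521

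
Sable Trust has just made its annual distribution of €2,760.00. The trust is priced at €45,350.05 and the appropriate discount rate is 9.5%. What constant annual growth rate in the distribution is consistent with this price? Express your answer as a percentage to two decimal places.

3.22%

P = D₀(1+g)/(r−g) ⇒ P(r−g) = D₀(1+g) ⇒ g(P+D₀) = P·r − D₀
g = (P·r − D₀)/(P + D₀) = (€45,350.05×0.095 − €2,760.00) / (€45,350.05 + €2,760.00) = 0.032182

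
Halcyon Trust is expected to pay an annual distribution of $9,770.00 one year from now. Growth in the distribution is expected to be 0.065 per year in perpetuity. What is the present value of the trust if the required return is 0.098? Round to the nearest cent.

$296060.61

Growing perpetuity: P = D₁ / (r − g) = $9,770.0000 / (0.098 − 0.065) = $296,060.61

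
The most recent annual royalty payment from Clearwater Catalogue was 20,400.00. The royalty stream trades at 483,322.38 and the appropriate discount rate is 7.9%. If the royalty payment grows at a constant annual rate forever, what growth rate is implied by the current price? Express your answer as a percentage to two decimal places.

P = D₀(1+g)/(r−g) ⇒ P(r−g) = D₀(1+g) ⇒ g(P+D₀) = P·r − D₀
g = (P·r − D₀)/(P + D₀) = (483,322.38×0.079 − 20,400.00) / (483,322.38 + 20,400.00) = 0.035302

3.53%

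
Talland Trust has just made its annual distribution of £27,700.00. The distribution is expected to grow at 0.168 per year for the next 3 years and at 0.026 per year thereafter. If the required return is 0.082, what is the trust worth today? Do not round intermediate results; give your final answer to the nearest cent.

D_1 = 32353.60000
D_2 = 37789.00480
D_3 = 44137.55761
Terminal value at year 3: TV = D_3×(1+g_2)/(r−g_2) = 45285.13410/0.056 = 808663.10900
P_0 = D_1/(1+r)^1 + D_2/(1+r)^2 + D_3/(1+r)^3 + TV/(1+r)^3
    = 29901.66359 + 32278.32077 + 34843.88046 + 638389.66694 = 735413.53175

£735413.53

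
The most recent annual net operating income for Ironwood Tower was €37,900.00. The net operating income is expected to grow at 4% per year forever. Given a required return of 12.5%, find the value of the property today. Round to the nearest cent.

€463717.65

D₁ = D₀ × (1 + g) = €37,900.00 × 1.04 = €39,416.0000
Growing perpetuity: P = D₁ / (r − g) = €39,416.0000 / (0.125 − 0.04) = €463,717.65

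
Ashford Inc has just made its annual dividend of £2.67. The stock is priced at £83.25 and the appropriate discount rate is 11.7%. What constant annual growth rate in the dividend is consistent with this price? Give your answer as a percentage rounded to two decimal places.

8.23%

P = D₀(1+g)/(r−g) ⇒ P(r−g) = D₀(1+g) ⇒ g(P+D₀) = P·r − D₀
g = (P·r − D₀)/(P + D₀) = (£83.25×0.117 − £2.67) / (£83.25 + £2.67) = 0.082289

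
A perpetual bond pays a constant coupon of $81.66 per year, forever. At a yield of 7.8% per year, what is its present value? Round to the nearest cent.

$1046.92

Level perpetuity: PV = C / r = $81.66 / 0.078 = $1,046.92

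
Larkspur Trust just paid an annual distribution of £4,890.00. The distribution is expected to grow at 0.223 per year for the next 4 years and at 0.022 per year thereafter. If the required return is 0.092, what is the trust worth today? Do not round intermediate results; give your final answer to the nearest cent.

D_1 = 5980.47000
D_2 = 7314.11481
D_3 = 8945.16241
D_4 = 10939.93363
Terminal value at year 4: TV = D_4×(1+g_2)/(r−g_2) = 11180.61217/0.07 = 159723.03101
P_0 = D_1/(1+r)^1 + D_2/(1+r)^2 + D_3/(1+r)^3 + D_4/(1+r)^4 + TV/(1+r)^4
    = 5476.62088 + 6133.61478 + 6869.42387 + 7693.50311 + 112325.14544 = 138498.30808

£138498.31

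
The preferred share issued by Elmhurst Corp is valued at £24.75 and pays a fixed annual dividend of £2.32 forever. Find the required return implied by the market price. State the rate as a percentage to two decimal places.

P = C/r ⇒ r = C/P = £2.32/£24.75 = 0.093737

9.37%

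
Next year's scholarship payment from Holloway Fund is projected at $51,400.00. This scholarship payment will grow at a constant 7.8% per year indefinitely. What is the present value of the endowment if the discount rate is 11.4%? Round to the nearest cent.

Growing perpetuity: P = D₁ / (r − g) = $51,400.0000 / (0.114 − 0.078) = $1,427,777.78

$1427777.78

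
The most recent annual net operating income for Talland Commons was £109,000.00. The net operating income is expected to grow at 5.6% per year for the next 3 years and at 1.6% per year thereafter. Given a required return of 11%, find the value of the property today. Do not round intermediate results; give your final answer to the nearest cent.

D_1 = 115104.00000
D_2 = 121549.82400
D_3 = 128356.61414
Terminal value at year 3: TV = D_3×(1+g_2)/(r−g_2) = 130410.31997/0.094 = 1387343.82947
P_0 = D_1/(1+r)^1 + D_2/(1+r)^2 + D_3/(1+r)^3 + TV/(1+r)^3
    = 103697.29730 + 98652.56392 + 93853.25000 + 1014413.85101 = 1310616.96222

£1310616.96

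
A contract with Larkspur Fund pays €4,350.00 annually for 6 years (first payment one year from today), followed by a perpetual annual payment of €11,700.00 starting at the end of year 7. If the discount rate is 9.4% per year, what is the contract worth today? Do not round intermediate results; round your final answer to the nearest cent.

€91886.12

PV of 6-year annuity: €4,350.00 × [1 − (1+0.094)^−6] / 0.094 = 19283.20314
Perpetuity value at year 6: €11,700.00 / 0.094 = 124468.08511
PV of perpetuity: 124468.08511 / (1+0.094)^6 = 72602.91805
Total PV = 19283.20314 + 72602.91805 = 91886.12118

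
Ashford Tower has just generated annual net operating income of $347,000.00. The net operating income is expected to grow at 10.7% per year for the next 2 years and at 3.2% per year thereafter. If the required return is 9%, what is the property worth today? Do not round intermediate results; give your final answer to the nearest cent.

$7078618.87

D_1 = 384129.00000
D_2 = 425230.80300
Terminal value at year 2: TV = D_2×(1+g_2)/(r−g_2) = 438838.18870/0.058 = 7566175.66717
P_0 = D_1/(1+r)^1 + D_2/(1+r)^2 + TV/(1+r)^2
    = 352411.92661 + 357908.25941 + 6368298.68460 = 7078618.87061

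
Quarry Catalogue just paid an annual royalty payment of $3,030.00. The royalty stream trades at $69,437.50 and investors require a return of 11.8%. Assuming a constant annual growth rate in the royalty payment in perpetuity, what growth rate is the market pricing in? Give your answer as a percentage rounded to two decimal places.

P = D₀(1+g)/(r−g) ⇒ P(r−g) = D₀(1+g) ⇒ g(P+D₀) = P·r − D₀
g = (P·r − D₀)/(P + D₀) = ($69,437.50×0.118 − $3,030.00) / ($69,437.50 + $3,030.00) = 0.071254

7.13%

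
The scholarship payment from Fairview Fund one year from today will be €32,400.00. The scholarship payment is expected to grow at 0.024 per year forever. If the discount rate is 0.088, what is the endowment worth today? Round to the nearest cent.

Growing perpetuity: P = D₁ / (r − g) = €32,400.0000 / (0.088 − 0.024) = €506,250.00

€506250.00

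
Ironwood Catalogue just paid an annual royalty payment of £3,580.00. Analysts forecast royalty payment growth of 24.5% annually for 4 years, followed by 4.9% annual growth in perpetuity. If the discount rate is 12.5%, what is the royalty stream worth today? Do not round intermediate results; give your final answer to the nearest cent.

D_1 = 4457.10000
D_2 = 5549.08950
D_3 = 6908.61643
D_4 = 8601.22745
Terminal value at year 4: TV = D_4×(1+g_2)/(r−g_2) = 9022.68760/0.076 = 118719.57365
P_0 = D_1/(1+r)^1 + D_2/(1+r)^2 + D_3/(1+r)^3 + D_4/(1+r)^4 + TV/(1+r)^4
    = 3961.86667 + 4384.46578 + 4852.14213 + 5369.70395 + 74116.04537 = 92684.22390

£92684.22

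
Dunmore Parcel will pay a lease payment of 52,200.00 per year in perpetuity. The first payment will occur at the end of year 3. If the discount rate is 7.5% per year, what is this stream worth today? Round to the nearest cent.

Value at end of year 2: C / r = 52,200.00 / 0.075 = 696,000.0000
Discount to today: PV = 696,000.0000 / (1 + 0.075)^2 = 696,000.0000 / 1.155625 = 602,271.50

602271.50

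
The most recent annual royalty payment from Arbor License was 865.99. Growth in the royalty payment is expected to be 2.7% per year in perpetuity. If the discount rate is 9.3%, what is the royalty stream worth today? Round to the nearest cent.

13475.33

D₁ = D₀ × (1 + g) = 865.99 × 1.027 = 889.3717
Growing perpetuity: P = D₁ / (r − g) = 889.3717 / (0.093 − 0.027) = 13,475.33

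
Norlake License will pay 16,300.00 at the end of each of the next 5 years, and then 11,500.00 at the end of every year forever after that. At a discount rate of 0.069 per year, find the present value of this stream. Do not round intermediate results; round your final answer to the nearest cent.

186400.42

PV of 5-year annuity: 16,300.00 × [1 − (1+0.069)^−5] / 0.069 = 67012.54766
Perpetuity value at year 5: 11,500.00 / 0.069 = 166666.66667
PV of perpetuity: 166666.66667 / (1+0.069)^5 = 119387.87538
Total PV = 67012.54766 + 119387.87538 = 186400.42303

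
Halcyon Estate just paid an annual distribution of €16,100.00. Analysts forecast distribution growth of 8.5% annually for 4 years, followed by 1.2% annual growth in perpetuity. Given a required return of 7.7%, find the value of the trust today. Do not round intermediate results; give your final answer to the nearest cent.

€323800.63

D_1 = 17468.50000
D_2 = 18953.32250
D_3 = 20564.35491
D_4 = 22312.32508
Terminal value at year 4: TV = D_4×(1+g_2)/(r−g_2) = 22580.07298/0.065 = 347385.73817
P_0 = D_1/(1+r)^1 + D_2/(1+r)^2 + D_3/(1+r)^3 + D_4/(1+r)^4 + TV/(1+r)^4
    = 16219.59146 + 16340.07125 + 16461.44596 + 16583.72226 + 258195.79881 = 323800.62973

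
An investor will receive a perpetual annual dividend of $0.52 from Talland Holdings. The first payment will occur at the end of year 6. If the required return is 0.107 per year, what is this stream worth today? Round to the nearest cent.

Value at end of year 5: C / r = $0.52 / 0.107 = $4.8598
Discount to today: PV = $4.8598 / (1 + 0.107)^5 = $4.8598 / 1.662410 = $2.92

$2.92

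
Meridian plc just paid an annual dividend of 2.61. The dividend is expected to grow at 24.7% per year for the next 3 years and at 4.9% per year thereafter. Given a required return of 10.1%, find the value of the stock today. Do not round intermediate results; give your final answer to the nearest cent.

D_1 = 3.25467
D_2 = 4.05857
D_3 = 5.06104
Terminal value at year 3: TV = D_3×(1+g_2)/(r−g_2) = 5.30903/0.052 = 102.09677
P_0 = D_1/(1+r)^1 + D_2/(1+r)^2 + D_3/(1+r)^3 + TV/(1+r)^3
    = 2.95610 + 3.34810 + 3.79208 + 76.49800 = 86.59429

86.59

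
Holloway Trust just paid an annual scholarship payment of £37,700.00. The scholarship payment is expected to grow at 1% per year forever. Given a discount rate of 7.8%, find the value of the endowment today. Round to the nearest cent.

D₁ = D₀ × (1 + g) = £37,700.00 × 1.01 = £38,077.0000
Growing perpetuity: P = D₁ / (r − g) = £38,077.0000 / (0.078 − 0.01) = £559,955.88

£559955.88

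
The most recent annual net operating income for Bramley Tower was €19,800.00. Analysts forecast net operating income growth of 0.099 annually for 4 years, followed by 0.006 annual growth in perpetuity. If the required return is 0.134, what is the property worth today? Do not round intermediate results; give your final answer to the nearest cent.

D_1 = 21760.20000
D_2 = 23914.45980
D_3 = 26281.99132
D_4 = 28883.90846
Terminal value at year 4: TV = D_4×(1+g_2)/(r−g_2) = 29057.21191/0.128 = 227009.46806
P_0 = D_1/(1+r)^1 + D_2/(1+r)^2 + D_3/(1+r)^3 + D_4/(1+r)^4 + TV/(1+r)^4
    = 19188.88889 + 18596.63923 + 18022.66889 + 17466.41367 + 137275.09496 = 210549.70564

€210549.71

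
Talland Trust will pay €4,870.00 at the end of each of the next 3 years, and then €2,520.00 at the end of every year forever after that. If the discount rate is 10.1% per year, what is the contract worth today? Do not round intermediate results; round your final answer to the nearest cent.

PV of 3-year annuity: €4,870.00 × [1 − (1+0.101)^−3] / 0.101 = 12089.67951
Perpetuity value at year 3: €2,520.00 / 0.101 = 24950.49505
PV of perpetuity: 24950.49505 / (1+0.101)^3 = 18694.64446
Total PV = 12089.67951 + 18694.64446 = 30784.32397

€30784.32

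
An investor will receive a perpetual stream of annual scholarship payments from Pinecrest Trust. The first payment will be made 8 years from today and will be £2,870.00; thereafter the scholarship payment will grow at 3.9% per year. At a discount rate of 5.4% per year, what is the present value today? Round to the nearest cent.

£132405.60

Value at end of year 7: C₁ / (r − g) = £2,870.00 / (0.054 − 0.039) = £191,333.3333
Discount to today: PV = £191,333.3333 / (1 + 0.054)^7 = £191,333.3333 / 1.445055 = £132,405.60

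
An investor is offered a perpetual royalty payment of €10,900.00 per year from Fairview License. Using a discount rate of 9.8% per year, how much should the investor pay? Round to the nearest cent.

€111224.49

Level perpetuity: PV = C / r = €10,900.00 / 0.098 = €111,224.49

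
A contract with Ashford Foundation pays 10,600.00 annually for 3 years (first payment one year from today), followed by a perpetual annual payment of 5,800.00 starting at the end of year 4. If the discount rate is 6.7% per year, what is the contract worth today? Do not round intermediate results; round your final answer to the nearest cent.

99233.25

PV of 3-year annuity: 10,600.00 × [1 − (1+0.067)^−3] / 0.067 = 27970.92945
Perpetuity value at year 3: 5,800.00 / 0.067 = 86567.16418
PV of perpetuity: 86567.16418 / (1+0.067)^3 = 71262.31599
Total PV = 27970.92945 + 71262.31599 = 99233.24544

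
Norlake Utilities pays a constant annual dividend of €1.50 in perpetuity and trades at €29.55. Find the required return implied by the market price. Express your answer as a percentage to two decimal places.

P = C/r ⇒ r = C/P = €1.50/€29.55 = 0.050761

5.08%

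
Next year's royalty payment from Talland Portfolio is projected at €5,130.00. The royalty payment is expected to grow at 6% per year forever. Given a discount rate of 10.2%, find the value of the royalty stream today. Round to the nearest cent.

Growing perpetuity: P = D₁ / (r − g) = €5,130.0000 / (0.102 − 0.06) = €122,142.86

€122142.86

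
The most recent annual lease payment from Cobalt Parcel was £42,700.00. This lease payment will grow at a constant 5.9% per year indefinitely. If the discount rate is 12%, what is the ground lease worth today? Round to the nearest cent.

£741300.00

D₁ = D₀ × (1 + g) = £42,700.00 × 1.059 = £45,219.3000
Growing perpetuity: P = D₁ / (r − g) = £45,219.3000 / (0.12 − 0.059) = £741,300.00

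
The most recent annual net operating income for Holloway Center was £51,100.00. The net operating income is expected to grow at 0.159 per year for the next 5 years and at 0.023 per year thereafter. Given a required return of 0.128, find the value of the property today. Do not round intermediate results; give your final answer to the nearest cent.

D_1 = 59224.90000
D_2 = 68641.65910
D_3 = 79555.68290
D_4 = 92205.03648
D_5 = 106865.63728
Terminal value at year 5: TV = D_5×(1+g_2)/(r−g_2) = 109323.54693/0.105 = 1041176.63747
P_0 = D_1/(1+r)^1 + D_2/(1+r)^2 + D_3/(1+r)^3 + D_4/(1+r)^4 + D_5/(1+r)^5 + TV/(1+r)^5
    = 52504.34397 + 53947.28250 + 55429.87626 + 56953.21506 + 58518.41866 + 570136.59326 = 847489.72971

£847489.73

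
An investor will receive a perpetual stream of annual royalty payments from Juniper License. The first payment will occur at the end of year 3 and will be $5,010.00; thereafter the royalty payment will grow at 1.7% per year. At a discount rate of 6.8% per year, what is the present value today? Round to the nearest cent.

$86124.17

Value at end of year 2: C₁ / (r − g) = $5,010.00 / (0.068 − 0.017) = $98,235.2941
Discount to today: PV = $98,235.2941 / (1 + 0.068)^2 = $98,235.2941 / 1.140624 = $86,124.17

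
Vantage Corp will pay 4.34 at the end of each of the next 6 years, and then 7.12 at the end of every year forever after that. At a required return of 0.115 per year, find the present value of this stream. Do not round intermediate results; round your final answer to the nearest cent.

PV of 6-year annuity: 4.34 × [1 − (1+0.115)^−6] / 0.115 = 18.09908
Perpetuity value at year 6: 7.12 / 0.115 = 61.91304
PV of perpetuity: 61.91304 / (1+0.115)^6 = 32.22055
Total PV = 18.09908 + 32.22055 = 50.31963

50.32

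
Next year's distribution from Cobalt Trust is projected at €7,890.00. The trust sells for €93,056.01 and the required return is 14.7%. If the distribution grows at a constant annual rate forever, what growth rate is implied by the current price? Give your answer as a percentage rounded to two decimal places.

6.22%

P = D₁/(r−g) ⇒ g = r − D₁/P = 0.147 − €7,890.00/€93,056.01 = 0.062212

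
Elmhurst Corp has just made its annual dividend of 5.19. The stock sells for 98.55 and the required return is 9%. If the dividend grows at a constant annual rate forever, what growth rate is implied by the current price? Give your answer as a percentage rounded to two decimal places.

P = D₀(1+g)/(r−g) ⇒ P(r−g) = D₀(1+g) ⇒ g(P+D₀) = P·r − D₀
g = (P·r − D₀)/(P + D₀) = (98.55×0.09 − 5.19) / (98.55 + 5.19) = 0.035468

3.55%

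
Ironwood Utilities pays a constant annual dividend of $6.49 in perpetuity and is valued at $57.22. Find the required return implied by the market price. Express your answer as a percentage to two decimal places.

P = C/r ⇒ r = C/P = $6.49/$57.22 = 0.113422

11.34%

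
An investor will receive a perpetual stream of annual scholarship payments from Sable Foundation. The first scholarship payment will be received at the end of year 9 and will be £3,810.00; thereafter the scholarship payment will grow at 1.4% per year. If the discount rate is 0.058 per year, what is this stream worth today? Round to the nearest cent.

Value at end of year 8: C₁ / (r − g) = £3,810.00 / (0.058 − 0.014) = £86,590.9091
Discount to today: PV = £86,590.9091 / (1 + 0.058)^8 = £86,590.9091 / 1.569948 = £55,155.26

£55155.26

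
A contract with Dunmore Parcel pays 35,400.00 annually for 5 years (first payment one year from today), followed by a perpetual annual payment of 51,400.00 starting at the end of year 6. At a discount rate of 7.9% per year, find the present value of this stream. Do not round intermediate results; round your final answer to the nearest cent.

586580.82

PV of 5-year annuity: 35,400.00 × [1 − (1+0.079)^−5] / 0.079 = 141715.24427
Perpetuity value at year 5: 51,400.00 / 0.079 = 650632.91139
PV of perpetuity: 650632.91139 / (1+0.079)^5 = 444865.57932
Total PV = 141715.24427 + 444865.57932 = 586580.82359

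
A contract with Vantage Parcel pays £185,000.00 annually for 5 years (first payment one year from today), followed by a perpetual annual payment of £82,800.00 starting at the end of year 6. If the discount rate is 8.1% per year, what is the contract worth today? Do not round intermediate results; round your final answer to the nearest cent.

PV of 5-year annuity: £185,000.00 × [1 − (1+0.081)^−5] / 0.081 = 736708.63901
Perpetuity value at year 5: £82,800.00 / 0.081 = 1022222.22222
PV of perpetuity: 1022222.22222 / (1+0.081)^5 = 692495.32866
Total PV = 736708.63901 + 692495.32866 = 1429203.96766

£1429203.97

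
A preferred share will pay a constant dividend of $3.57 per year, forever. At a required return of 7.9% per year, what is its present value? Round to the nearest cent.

Level perpetuity: PV = C / r = $3.57 / 0.079 = $45.19

$45.19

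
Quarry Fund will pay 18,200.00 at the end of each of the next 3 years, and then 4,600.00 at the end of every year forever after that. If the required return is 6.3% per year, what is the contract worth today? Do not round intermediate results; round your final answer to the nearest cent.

109168.00

PV of 3-year annuity: 18,200.00 × [1 − (1+0.063)^−3] / 0.063 = 48380.04818
Perpetuity value at year 3: 4,600.00 / 0.063 = 73015.87302
PV of perpetuity: 73015.87302 / (1+0.063)^3 = 60787.94875
Total PV = 48380.04818 + 60787.94875 = 109167.99693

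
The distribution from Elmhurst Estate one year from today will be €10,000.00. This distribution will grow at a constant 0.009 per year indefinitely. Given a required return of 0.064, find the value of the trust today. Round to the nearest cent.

Growing perpetuity: P = D₁ / (r − g) = €10,000.0000 / (0.064 − 0.009) = €181,818.18

€181818.18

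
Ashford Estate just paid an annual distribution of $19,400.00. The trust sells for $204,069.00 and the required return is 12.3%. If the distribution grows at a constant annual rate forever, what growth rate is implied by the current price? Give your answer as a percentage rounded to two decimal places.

2.55%

P = D₀(1+g)/(r−g) ⇒ P(r−g) = D₀(1+g) ⇒ g(P+D₀) = P·r − D₀
g = (P·r − D₀)/(P + D₀) = ($204,069.00×0.123 − $19,400.00) / ($204,069.00 + $19,400.00) = 0.025509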